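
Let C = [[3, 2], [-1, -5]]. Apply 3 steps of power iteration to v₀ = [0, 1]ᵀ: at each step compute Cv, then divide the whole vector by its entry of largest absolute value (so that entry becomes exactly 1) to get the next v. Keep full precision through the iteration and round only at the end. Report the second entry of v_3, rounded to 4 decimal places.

1.0000

Cv0 = (2.00000, -5.00000); divide by -5.00000 → v1 = (-0.40000, 1.00000)
Cv1 = (0.80000, -4.60000); divide by -4.60000 → v2 = (-0.17391, 1.00000)
Cv2 = (1.47826, -4.82609); divide by -4.82609 → v3 = (-0.30631, 1.00000)
Requested entry of v3: -111/-111 = 1.0000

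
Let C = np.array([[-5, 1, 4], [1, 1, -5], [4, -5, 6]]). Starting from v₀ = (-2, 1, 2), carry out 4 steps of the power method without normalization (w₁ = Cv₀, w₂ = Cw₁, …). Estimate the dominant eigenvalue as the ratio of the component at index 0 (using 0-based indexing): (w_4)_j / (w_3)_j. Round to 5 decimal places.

w1 = Cv₀ = (19, -11, -1)
w2 = Cw1 = (-110, 13, 125)
w3 = Cw2 = (1063, -722, 245)
w4 = Cw3 = (-5057, -884, 9332)
Ratio at component: -5057 / 1063 = -4.75729

λ ≈ -4.75729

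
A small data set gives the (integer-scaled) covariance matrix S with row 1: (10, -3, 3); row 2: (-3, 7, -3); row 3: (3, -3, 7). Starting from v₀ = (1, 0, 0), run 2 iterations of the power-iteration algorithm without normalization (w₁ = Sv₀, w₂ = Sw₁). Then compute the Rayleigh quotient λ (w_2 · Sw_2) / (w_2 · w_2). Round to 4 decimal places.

w1 = Sv₀ = (10, -3, 3)
w2 = Sw1 = (118, -60, 60)
Sw2 = (1540, -954, 954)
w2·Sw2 = 118·1540 + (-60)·(-954) + 60·954 = 296200; w2·w2 = 118·118 + (-60)·(-60) + 60·60 = 21124
λ ≈ 296200/21124 = 14.0220

14.0220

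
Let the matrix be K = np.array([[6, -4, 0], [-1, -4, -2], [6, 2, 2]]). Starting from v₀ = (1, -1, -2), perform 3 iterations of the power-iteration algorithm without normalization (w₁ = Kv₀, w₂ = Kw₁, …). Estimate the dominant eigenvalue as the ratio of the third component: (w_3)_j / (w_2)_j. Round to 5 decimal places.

w1 = Kv₀ = (6·1 + (-4)·(-1) + 0·(-2); (-1)·1 + (-4)·(-1) + (-2)·(-2); 6·1 + 2·(-1) + 2·(-2)) = (10, 7, 0)
w2 = Kw1 = (6·10 + (-4)·7 + 0·0; (-1)·10 + (-4)·7 + (-2)·0; 6·10 + 2·7 + 2·0) = (32, -38, 74)
w3 = Kw2 = (344, -28, 264)
Ratio at component: 264 / 74 = 3.56757

λ ≈ 3.56757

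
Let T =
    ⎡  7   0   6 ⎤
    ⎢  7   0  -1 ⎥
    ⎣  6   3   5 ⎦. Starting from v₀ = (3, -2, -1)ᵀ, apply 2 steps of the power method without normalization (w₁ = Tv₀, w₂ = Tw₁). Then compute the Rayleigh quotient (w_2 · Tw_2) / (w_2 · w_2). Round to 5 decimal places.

w1 = Tv₀ = (7·3 + 0·(-2) + 6·(-1); 7·3 + 0·(-2) + (-1)·(-1); 6·3 + 3·(-2) + 5·(-1)) = (15, 22, 7)
w2 = Tw1 = (7·15 + 0·22 + 6·7; 7·15 + 0·22 + (-1)·7; 6·15 + 3·22 + 5·7) = (147, 98, 191)
Tw2 = (2175, 838, 2131)
w2·Tw2 = 147·2175 + 98·838 + 191·2131 = 808870; w2·w2 = 147·147 + 98·98 + 191·191 = 67694
λ ≈ 808870/67694 = 11.94892

λ ≈ 11.94892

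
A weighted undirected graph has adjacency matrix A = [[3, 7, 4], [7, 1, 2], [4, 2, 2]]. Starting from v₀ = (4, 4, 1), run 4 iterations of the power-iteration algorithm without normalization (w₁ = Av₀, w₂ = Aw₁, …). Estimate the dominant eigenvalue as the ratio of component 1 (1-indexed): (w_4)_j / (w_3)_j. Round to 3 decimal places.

w1 = Av₀ = (3·4 + 7·4 + 4·1; 7·4 + 1·4 + 2·1; 4·4 + 2·4 + 2·1) = (44, 34, 26)
w2 = Aw1 = (3·44 + 7·34 + 4·26; 7·44 + 1·34 + 2·26; 4·44 + 2·34 + 2·26) = (474, 394, 296)
w3 = Aw2 = (5364, 4304, 3276)
w4 = Aw3 = (59324, 48404, 36616)
Ratio at component: 59324 / 5364 = 11.060

11.060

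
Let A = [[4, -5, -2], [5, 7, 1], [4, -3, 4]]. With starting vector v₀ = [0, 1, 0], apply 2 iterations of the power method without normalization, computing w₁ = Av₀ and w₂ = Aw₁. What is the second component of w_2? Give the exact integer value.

21

w1 = Av₀ = (4·0 + (-5)·1 + (-2)·0; 5·0 + 7·1 + 1·0; 4·0 + (-3)·1 + 4·0) = (-5, 7, -3)
w2 = Aw1 = (4·(-5) + (-5)·7 + (-2)·(-3); 5·(-5) + 7·7 + 1·(-3); 4·(-5) + (-3)·7 + 4·(-3)) = (-49, 21, -53)
The requested component of w2 is 21.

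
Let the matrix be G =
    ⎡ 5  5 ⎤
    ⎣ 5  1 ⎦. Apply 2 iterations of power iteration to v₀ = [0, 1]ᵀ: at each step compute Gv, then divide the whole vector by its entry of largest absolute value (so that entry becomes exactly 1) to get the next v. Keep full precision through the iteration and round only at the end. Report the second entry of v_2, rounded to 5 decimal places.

0.86667

Gv0 = (5.000000, 1.000000); divide by 5.000000 → v1 = (1.000000, 0.200000)
Gv1 = (6.000000, 5.200000); divide by 6.000000 → v2 = (1.000000, 0.866667)
Requested entry of v2: 26/30 = 0.86667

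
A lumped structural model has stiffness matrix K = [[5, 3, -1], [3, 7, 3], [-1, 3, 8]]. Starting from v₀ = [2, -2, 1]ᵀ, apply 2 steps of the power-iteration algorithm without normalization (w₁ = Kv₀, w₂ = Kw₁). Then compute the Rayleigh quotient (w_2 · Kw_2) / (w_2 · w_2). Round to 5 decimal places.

10.13200

w1 = Kv₀ = (5·2 + 3·(-2) + (-1)·1; 3·2 + 7·(-2) + 3·1; (-1)·2 + 3·(-2) + 8·1) = (3, -5, 0)
w2 = Kw1 = (5·3 + 3·(-5) + (-1)·0; 3·3 + 7·(-5) + 3·0; (-1)·3 + 3·(-5) + 8·0) = (0, -26, -18)
Kw2 = (-60, -236, -222)
w2·Kw2 = 0·(-60) + (-26)·(-236) + (-18)·(-222) = 10132; w2·w2 = 0·0 + (-26)·(-26) + (-18)·(-18) = 1000
λ ≈ 10132/1000 = 10.13200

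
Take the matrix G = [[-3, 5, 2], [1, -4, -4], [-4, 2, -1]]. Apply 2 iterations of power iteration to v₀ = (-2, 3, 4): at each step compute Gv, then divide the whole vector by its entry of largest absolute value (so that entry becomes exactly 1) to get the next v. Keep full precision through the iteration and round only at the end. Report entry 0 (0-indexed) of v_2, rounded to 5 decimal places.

Gv0 = (29.000000, -30.000000, 10.000000); divide by -30.000000 → v1 = (-0.966667, 1.000000, -0.333333)
Gv1 = (7.233333, -3.633333, 6.200000); divide by 7.233333 → v2 = (1.000000, -0.502304, 0.857143)
Requested entry of v2: -217/-217 = 1.00000

1.00000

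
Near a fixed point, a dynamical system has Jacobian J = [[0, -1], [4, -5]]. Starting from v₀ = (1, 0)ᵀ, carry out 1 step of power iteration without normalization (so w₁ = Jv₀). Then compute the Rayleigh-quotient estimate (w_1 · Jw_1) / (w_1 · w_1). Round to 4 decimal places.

w1 = Jv₀ = (0·1 + (-1)·0; 4·1 + (-5)·0) = (0, 4)
Jw1 = (-4, -20)
w1·Jw1 = 0·(-4) + 4·(-20) = -80; w1·w1 = 0·0 + 4·4 = 16
λ ≈ -80/16 = -5.0000

-5.0000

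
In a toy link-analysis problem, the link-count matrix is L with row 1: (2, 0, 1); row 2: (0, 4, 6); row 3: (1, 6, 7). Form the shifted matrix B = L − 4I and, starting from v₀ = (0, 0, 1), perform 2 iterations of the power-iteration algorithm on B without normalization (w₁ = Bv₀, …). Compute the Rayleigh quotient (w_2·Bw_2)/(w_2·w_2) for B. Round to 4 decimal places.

B = L − 4I has rows (-2, 0, 1); (0, 0, 6); (1, 6, 3)
w1 = Bv₀ = (1, 6, 3)
w2 = Bw1 = (1, 18, 46)
Bw2 = (44, 276, 247)
w2·Bw2 = 16374; w2·w2 = 2441; μ ≈ 16374/2441 = 6.7079

6.7079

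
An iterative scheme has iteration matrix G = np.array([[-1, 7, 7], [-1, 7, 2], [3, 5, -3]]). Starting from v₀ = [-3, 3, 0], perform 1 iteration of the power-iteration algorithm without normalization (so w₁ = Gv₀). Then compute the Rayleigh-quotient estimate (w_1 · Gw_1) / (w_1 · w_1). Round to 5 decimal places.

λ ≈ 7.78788

w1 = Gv₀ = ((-1)·(-3) + 7·3 + 7·0; (-1)·(-3) + 7·3 + 2·0; 3·(-3) + 5·3 + (-3)·0) = (24, 24, 6)
Gw1 = (186, 156, 174)
w1·Gw1 = 24·186 + 24·156 + 6·174 = 9252; w1·w1 = 24·24 + 24·24 + 6·6 = 1188
λ ≈ 9252/1188 = 7.78788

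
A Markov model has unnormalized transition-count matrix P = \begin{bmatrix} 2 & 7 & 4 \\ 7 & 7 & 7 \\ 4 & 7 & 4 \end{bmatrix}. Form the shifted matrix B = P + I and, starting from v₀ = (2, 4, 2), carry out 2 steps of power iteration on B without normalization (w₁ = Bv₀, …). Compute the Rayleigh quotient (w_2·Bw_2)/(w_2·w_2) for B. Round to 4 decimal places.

μ ≈ 17.9273

B = P + I has rows (3, 7, 4); (7, 8, 7); (4, 7, 5)
w1 = Bv₀ = (42, 60, 46)
w2 = Bw1 = (730, 1096, 818)
Bw2 = (13134, 19604, 14682)
w2·Bw2 = 43083680; w2·w2 = 2403240; μ ≈ 43083680/2403240 = 17.9273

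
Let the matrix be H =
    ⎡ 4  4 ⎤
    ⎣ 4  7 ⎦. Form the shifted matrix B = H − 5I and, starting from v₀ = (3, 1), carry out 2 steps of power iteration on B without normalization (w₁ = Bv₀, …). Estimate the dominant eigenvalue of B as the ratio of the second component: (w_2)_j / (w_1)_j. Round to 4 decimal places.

B = H − 5I has rows (-1, 4); (4, 2)
w1 = Bv₀ = ((-1)·3 + 4·1; 4·3 + 2·1) = (1, 14)
w2 = Bw1 = ((-1)·1 + 4·14; 4·1 + 2·14) = (55, 32)
Ratio: 32/14 = 2.2857

μ ≈ 2.2857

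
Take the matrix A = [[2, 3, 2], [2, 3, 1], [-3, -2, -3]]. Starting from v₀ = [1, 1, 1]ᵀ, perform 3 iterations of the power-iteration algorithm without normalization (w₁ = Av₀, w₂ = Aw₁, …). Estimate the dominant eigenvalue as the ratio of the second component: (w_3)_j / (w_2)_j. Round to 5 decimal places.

w1 = Av₀ = (2·1 + 3·1 + 2·1; 2·1 + 3·1 + 1·1; (-3)·1 + (-2)·1 + (-3)·1) = (7, 6, -8)
w2 = Aw1 = (2·7 + 3·6 + 2·(-8); 2·7 + 3·6 + 1·(-8); (-3)·7 + (-2)·6 + (-3)·(-8)) = (16, 24, -9)
w3 = Aw2 = (86, 95, -69)
Ratio at component: 95 / 24 = 3.95833

3.95833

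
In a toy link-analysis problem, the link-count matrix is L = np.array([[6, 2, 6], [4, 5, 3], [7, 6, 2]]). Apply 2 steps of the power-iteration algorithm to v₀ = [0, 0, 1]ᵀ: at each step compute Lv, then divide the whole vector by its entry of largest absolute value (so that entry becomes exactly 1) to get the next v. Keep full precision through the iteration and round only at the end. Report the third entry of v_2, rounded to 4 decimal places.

Lv0 = (6.00000, 3.00000, 2.00000); divide by 6.00000 → v1 = (1.00000, 0.50000, 0.33333)
Lv1 = (9.00000, 7.50000, 10.66667); divide by 10.66667 → v2 = (0.84375, 0.70313, 1.00000)
Requested entry of v2: 64/64 = 1.0000

1.0000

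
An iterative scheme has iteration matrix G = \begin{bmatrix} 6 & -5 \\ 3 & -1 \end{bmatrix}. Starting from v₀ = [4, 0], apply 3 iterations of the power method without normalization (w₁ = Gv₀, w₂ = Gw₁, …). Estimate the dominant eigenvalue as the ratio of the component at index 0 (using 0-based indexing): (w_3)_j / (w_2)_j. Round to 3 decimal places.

2.429

w1 = Gv₀ = (6·4 + (-5)·0; 3·4 + (-1)·0) = (24, 12)
w2 = Gw1 = (6·24 + (-5)·12; 3·24 + (-1)·12) = (84, 60)
w3 = Gw2 = (204, 192)
Ratio at component: 204 / 84 = 2.429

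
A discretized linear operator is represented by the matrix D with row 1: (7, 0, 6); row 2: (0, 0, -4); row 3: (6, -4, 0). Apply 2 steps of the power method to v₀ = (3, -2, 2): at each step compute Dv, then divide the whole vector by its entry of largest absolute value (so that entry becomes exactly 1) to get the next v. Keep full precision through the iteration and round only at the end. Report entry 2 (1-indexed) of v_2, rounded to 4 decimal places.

Dv0 = (33.00000, -8.00000, 26.00000); divide by 33.00000 → v1 = (1.00000, -0.24242, 0.78788)
Dv1 = (11.72727, -3.15152, 6.96970); divide by 11.72727 → v2 = (1.00000, -0.26873, 0.59432)
Requested entry of v2: -104/387 = -0.2687

-0.2687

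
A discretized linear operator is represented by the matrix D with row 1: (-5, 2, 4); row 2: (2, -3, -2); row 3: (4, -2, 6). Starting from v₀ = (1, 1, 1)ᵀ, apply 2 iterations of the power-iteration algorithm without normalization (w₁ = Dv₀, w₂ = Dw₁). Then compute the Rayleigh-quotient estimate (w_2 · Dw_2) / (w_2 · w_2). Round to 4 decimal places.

w1 = Dv₀ = ((-5)·1 + 2·1 + 4·1; 2·1 + (-3)·1 + (-2)·1; 4·1 + (-2)·1 + 6·1) = (1, -3, 8)
w2 = Dw1 = ((-5)·1 + 2·(-3) + 4·8; 2·1 + (-3)·(-3) + (-2)·8; 4·1 + (-2)·(-3) + 6·8) = (21, -5, 58)
Dw2 = (117, -59, 442)
w2·Dw2 = 21·117 + (-5)·(-59) + 58·442 = 28388; w2·w2 = 21·21 + (-5)·(-5) + 58·58 = 3830
λ ≈ 28388/3830 = 7.4120

7.4120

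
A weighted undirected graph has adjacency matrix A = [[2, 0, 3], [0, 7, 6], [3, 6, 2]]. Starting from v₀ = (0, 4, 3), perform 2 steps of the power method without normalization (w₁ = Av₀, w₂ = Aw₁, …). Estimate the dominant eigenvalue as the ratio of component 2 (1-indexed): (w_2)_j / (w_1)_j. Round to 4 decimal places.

w1 = Av₀ = (2·0 + 0·4 + 3·3; 0·0 + 7·4 + 6·3; 3·0 + 6·4 + 2·3) = (9, 46, 30)
w2 = Aw1 = (2·9 + 0·46 + 3·30; 0·9 + 7·46 + 6·30; 3·9 + 6·46 + 2·30) = (108, 502, 363)
Ratio at component: 502 / 46 = 10.9130

λ ≈ 10.9130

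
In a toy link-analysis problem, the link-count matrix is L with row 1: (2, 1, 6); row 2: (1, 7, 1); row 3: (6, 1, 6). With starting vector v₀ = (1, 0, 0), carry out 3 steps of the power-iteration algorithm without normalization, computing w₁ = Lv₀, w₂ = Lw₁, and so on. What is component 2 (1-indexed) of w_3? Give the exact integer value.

w1 = Lv₀ = (2·1 + 1·0 + 6·0; 1·1 + 7·0 + 1·0; 6·1 + 1·0 + 6·0) = (2, 1, 6)
w2 = Lw1 = (2·2 + 1·1 + 6·6; 1·2 + 7·1 + 1·6; 6·2 + 1·1 + 6·6) = (41, 15, 49)
w3 = Lw2 = (391, 195, 555)
The requested component of w3 is 195.

195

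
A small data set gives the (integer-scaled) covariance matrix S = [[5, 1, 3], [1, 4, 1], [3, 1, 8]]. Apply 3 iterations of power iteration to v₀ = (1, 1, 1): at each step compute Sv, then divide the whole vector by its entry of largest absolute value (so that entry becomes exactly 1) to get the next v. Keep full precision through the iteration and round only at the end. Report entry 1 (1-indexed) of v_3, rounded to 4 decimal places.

Sv0 = (9.00000, 6.00000, 12.00000); divide by 12.00000 → v1 = (0.75000, 0.50000, 1.00000)
Sv1 = (7.25000, 3.75000, 10.75000); divide by 10.75000 → v2 = (0.67442, 0.34884, 1.00000)
Sv2 = (6.72093, 3.06977, 10.37209); divide by 10.37209 → v3 = (0.64798, 0.29596, 1.00000)
Requested entry of v3: 867/1338 = 0.6480

0.6480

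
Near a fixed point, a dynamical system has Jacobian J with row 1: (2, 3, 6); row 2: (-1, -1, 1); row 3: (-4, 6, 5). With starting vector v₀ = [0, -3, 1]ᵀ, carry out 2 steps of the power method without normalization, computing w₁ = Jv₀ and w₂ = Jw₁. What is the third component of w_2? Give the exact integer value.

w1 = Jv₀ = (-3, 4, -13)
w2 = Jw1 = (-72, -14, -29)
The requested component of w2 is -29.

-29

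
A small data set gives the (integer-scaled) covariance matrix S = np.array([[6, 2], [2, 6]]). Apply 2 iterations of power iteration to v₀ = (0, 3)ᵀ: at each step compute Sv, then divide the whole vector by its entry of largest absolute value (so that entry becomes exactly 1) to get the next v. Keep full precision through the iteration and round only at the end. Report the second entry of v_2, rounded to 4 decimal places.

1.0000

Sv0 = (6.00000, 18.00000); divide by 18.00000 → v1 = (0.33333, 1.00000)
Sv1 = (4.00000, 6.66667); divide by 6.66667 → v2 = (0.60000, 1.00000)
Requested entry of v2: 120/120 = 1.0000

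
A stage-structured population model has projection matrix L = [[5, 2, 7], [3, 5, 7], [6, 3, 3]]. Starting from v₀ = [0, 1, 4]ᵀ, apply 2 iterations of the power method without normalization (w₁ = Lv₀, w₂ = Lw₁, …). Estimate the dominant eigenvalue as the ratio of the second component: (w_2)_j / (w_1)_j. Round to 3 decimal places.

w1 = Lv₀ = (30, 33, 15)
w2 = Lw1 = (321, 360, 324)
Ratio at component: 360 / 33 = 10.909

10.909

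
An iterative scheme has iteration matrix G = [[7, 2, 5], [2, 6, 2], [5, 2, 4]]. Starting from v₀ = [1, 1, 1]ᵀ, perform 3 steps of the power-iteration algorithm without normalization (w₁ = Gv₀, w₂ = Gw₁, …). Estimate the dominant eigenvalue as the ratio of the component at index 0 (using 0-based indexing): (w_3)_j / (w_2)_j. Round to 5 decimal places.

12.14451

w1 = Gv₀ = (14, 10, 11)
w2 = Gw1 = (173, 110, 134)
w3 = Gw2 = (2101, 1274, 1621)
Ratio at component: 2101 / 173 = 12.14451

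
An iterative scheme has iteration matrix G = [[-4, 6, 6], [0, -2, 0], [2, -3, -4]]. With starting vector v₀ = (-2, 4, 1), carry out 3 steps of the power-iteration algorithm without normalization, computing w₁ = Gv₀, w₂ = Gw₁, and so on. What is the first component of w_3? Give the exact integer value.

w1 = Gv₀ = ((-4)·(-2) + 6·4 + 6·1; 0·(-2) + (-2)·4 + 0·1; 2·(-2) + (-3)·4 + (-4)·1) = (38, -8, -20)
w2 = Gw1 = ((-4)·38 + 6·(-8) + 6·(-20); 0·38 + (-2)·(-8) + 0·(-20); 2·38 + (-3)·(-8) + (-4)·(-20)) = (-320, 16, 180)
w3 = Gw2 = (2456, -32, -1408)
The requested component of w3 is 2456.

2456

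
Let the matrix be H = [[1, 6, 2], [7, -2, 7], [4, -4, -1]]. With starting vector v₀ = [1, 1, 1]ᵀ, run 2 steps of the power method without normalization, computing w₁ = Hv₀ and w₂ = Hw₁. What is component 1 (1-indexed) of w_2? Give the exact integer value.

w1 = Hv₀ = (1·1 + 6·1 + 2·1; 7·1 + (-2)·1 + 7·1; 4·1 + (-4)·1 + (-1)·1) = (9, 12, -1)
w2 = Hw1 = (1·9 + 6·12 + 2·(-1); 7·9 + (-2)·12 + 7·(-1); 4·9 + (-4)·12 + (-1)·(-1)) = (79, 32, -11)
The requested component of w2 is 79.

79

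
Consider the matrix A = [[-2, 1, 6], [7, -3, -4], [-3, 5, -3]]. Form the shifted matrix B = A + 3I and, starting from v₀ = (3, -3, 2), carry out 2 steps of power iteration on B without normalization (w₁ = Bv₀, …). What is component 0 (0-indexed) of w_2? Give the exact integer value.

-119

B = A + 3I has rows (1, 1, 6); (7, 0, -4); (-3, 5, 0)
w1 = Bv₀ = (12, 13, -24)
w2 = Bw1 = (-119, 180, 29)
Requested component of w2: -119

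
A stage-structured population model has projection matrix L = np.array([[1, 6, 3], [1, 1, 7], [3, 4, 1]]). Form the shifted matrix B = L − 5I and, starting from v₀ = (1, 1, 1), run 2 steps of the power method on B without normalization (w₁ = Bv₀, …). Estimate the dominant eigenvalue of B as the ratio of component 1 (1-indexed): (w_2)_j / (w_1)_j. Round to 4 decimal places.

B = L − 5I has rows (-4, 6, 3); (1, -4, 7); (3, 4, -4)
w1 = Bv₀ = (5, 4, 3)
w2 = Bw1 = (13, 10, 19)
Ratio: 13/5 = 2.6000

μ ≈ 2.6000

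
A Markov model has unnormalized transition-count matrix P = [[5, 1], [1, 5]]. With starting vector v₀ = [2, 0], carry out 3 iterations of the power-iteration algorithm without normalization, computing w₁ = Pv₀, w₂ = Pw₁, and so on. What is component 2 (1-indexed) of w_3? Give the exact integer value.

w1 = Pv₀ = (5·2 + 1·0; 1·2 + 5·0) = (10, 2)
w2 = Pw1 = (5·10 + 1·2; 1·10 + 5·2) = (52, 20)
w3 = Pw2 = (280, 152)
The requested component of w3 is 152.

152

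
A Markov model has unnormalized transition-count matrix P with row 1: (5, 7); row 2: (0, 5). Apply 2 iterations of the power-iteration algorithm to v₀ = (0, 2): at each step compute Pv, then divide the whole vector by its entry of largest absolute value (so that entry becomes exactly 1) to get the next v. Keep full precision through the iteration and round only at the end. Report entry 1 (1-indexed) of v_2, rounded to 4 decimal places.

Pv0 = (14.00000, 10.00000); divide by 14.00000 → v1 = (1.00000, 0.71429)
Pv1 = (10.00000, 3.57143); divide by 10.00000 → v2 = (1.00000, 0.35714)
Requested entry of v2: 140/140 = 1.0000

1.0000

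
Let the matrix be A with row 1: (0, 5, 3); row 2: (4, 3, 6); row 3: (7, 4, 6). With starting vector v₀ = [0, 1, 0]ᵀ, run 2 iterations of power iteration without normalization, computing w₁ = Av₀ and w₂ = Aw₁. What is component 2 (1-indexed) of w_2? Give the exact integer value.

w1 = Av₀ = (5, 3, 4)
w2 = Aw1 = (27, 53, 71)
The requested component of w2 is 53.

53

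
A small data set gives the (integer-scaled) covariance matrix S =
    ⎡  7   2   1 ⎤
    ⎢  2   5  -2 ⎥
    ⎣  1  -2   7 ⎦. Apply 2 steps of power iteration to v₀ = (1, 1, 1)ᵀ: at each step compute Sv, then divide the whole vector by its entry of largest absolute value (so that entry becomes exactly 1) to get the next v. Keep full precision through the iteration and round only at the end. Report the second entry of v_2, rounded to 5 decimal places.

0.38372

Sv0 = (10.000000, 5.000000, 6.000000); divide by 10.000000 → v1 = (1.000000, 0.500000, 0.600000)
Sv1 = (8.600000, 3.300000, 4.200000); divide by 8.600000 → v2 = (1.000000, 0.383721, 0.488372)
Requested entry of v2: 33/86 = 0.38372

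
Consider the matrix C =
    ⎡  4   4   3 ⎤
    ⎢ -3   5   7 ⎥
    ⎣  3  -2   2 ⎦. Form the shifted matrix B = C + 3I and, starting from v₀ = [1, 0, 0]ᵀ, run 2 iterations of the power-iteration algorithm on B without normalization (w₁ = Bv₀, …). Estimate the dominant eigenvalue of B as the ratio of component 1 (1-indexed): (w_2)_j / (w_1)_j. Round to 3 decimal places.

6.571

B = C + 3I has rows (7, 4, 3); (-3, 8, 7); (3, -2, 5)
w1 = Bv₀ = (7, -3, 3)
w2 = Bw1 = (46, -24, 42)
Ratio: 46/7 = 6.571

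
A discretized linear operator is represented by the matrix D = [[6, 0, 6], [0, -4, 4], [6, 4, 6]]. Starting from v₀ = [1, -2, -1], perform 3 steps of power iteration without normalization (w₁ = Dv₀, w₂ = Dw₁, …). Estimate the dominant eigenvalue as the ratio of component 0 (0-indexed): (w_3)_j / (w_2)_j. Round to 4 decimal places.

10.0000

w1 = Dv₀ = (6·1 + 0·(-2) + 6·(-1); 0·1 + (-4)·(-2) + 4·(-1); 6·1 + 4·(-2) + 6·(-1)) = (0, 4, -8)
w2 = Dw1 = (6·0 + 0·4 + 6·(-8); 0·0 + (-4)·4 + 4·(-8); 6·0 + 4·4 + 6·(-8)) = (-48, -48, -32)
w3 = Dw2 = (-480, 64, -672)
Ratio at component: -480 / -48 = 10.0000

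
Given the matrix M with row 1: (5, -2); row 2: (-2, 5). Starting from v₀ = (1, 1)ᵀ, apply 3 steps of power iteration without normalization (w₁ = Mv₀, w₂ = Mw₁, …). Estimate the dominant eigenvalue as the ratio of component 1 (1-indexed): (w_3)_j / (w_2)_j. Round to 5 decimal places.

3.00000

w1 = Mv₀ = (5·1 + (-2)·1; (-2)·1 + 5·1) = (3, 3)
w2 = Mw1 = (5·3 + (-2)·3; (-2)·3 + 5·3) = (9, 9)
w3 = Mw2 = (27, 27)
Ratio at component: 27 / 9 = 3.00000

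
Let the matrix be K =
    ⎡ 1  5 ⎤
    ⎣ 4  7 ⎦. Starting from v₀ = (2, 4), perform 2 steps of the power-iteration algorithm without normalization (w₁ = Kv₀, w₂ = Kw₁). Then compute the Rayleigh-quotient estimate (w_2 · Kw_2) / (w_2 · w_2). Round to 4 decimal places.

w1 = Kv₀ = (1·2 + 5·4; 4·2 + 7·4) = (22, 36)
w2 = Kw1 = (1·22 + 5·36; 4·22 + 7·36) = (202, 340)
Kw2 = (1902, 3188)
w2·Kw2 = 202·1902 + 340·3188 = 1468124; w2·w2 = 202·202 + 340·340 = 156404
λ ≈ 1468124/156404 = 9.3867

9.3867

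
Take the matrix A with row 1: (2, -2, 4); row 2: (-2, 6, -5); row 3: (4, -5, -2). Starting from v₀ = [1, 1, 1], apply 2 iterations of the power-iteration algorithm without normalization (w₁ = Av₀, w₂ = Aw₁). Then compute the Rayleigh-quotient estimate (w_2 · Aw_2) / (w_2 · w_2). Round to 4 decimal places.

w1 = Av₀ = (4, -1, -3)
w2 = Aw1 = (-2, 1, 27)
Aw2 = (102, -125, -67)
w2·Aw2 = (-2)·102 + 1·(-125) + 27·(-67) = -2138; w2·w2 = (-2)·(-2) + 1·1 + 27·27 = 734
λ ≈ -2138/734 = -2.9128

-2.9128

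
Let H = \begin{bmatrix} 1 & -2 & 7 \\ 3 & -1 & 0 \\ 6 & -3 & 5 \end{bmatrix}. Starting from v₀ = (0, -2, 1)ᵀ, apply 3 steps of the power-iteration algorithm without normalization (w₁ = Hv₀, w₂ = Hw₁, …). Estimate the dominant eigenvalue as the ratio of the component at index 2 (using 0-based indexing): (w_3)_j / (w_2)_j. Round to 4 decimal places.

8.5739

w1 = Hv₀ = (11, 2, 11)
w2 = Hw1 = (84, 31, 115)
w3 = Hw2 = (827, 221, 986)
Ratio at component: 986 / 115 = 8.5739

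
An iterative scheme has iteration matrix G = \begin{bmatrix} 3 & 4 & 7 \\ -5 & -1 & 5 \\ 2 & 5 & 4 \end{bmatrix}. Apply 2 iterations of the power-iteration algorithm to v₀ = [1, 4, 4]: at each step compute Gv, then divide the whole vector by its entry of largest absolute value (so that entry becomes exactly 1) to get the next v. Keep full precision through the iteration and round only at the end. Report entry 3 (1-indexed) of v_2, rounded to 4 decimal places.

0.6674

Gv0 = (47.00000, 11.00000, 38.00000); divide by 47.00000 → v1 = (1.00000, 0.23404, 0.80851)
Gv1 = (9.59574, -1.19149, 6.40426); divide by 9.59574 → v2 = (1.00000, -0.12417, 0.66741)
Requested entry of v2: 301/451 = 0.6674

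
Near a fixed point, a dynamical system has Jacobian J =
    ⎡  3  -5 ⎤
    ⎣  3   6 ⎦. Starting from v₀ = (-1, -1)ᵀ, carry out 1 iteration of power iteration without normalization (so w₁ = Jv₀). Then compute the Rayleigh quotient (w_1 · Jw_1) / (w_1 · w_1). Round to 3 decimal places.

w1 = Jv₀ = (3·(-1) + (-5)·(-1); 3·(-1) + 6·(-1)) = (2, -9)
Jw1 = (51, -48)
w1·Jw1 = 2·51 + (-9)·(-48) = 534; w1·w1 = 2·2 + (-9)·(-9) = 85
λ ≈ 534/85 = 6.282

6.282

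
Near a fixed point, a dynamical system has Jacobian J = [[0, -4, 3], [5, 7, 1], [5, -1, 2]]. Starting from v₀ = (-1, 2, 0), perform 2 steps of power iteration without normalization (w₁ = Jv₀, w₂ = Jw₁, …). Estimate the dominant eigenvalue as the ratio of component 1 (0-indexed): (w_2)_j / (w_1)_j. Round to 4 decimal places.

w1 = Jv₀ = (0·(-1) + (-4)·2 + 3·0; 5·(-1) + 7·2 + 1·0; 5·(-1) + (-1)·2 + 2·0) = (-8, 9, -7)
w2 = Jw1 = (0·(-8) + (-4)·9 + 3·(-7); 5·(-8) + 7·9 + 1·(-7); 5·(-8) + (-1)·9 + 2·(-7)) = (-57, 16, -63)
Ratio at component: 16 / 9 = 1.7778

1.7778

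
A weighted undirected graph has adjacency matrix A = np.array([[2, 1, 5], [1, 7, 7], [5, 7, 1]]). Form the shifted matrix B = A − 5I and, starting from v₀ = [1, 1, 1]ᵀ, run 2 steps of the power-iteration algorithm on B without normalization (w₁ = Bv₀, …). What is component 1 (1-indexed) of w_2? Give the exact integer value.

B = A − 5I has rows (-3, 1, 5); (1, 2, 7); (5, 7, -4)
w1 = Bv₀ = ((-3)·1 + 1·1 + 5·1; 1·1 + 2·1 + 7·1; 5·1 + 7·1 + (-4)·1) = (3, 10, 8)
w2 = Bw1 = ((-3)·3 + 1·10 + 5·8; 1·3 + 2·10 + 7·8; 5·3 + 7·10 + (-4)·8) = (41, 79, 53)
Requested component of w2: 41

41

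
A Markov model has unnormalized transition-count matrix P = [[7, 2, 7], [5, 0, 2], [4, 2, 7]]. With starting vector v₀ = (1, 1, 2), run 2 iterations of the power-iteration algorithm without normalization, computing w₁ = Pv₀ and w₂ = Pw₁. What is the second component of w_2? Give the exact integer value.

w1 = Pv₀ = (23, 9, 20)
w2 = Pw1 = (319, 155, 250)
The requested component of w2 is 155.

155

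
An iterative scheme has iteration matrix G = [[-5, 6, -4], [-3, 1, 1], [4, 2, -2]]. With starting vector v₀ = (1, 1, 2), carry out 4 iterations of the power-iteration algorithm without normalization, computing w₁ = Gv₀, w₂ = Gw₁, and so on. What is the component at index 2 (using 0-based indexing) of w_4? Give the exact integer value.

w1 = Gv₀ = ((-5)·1 + 6·1 + (-4)·2; (-3)·1 + 1·1 + 1·2; 4·1 + 2·1 + (-2)·2) = (-7, 0, 2)
w2 = Gw1 = ((-5)·(-7) + 6·0 + (-4)·2; (-3)·(-7) + 1·0 + 1·2; 4·(-7) + 2·0 + (-2)·2) = (27, 23, -32)
w3 = Gw2 = (131, -90, 218)
w4 = Gw3 = (-2067, -265, -92)
The requested component of w4 is -92.

-92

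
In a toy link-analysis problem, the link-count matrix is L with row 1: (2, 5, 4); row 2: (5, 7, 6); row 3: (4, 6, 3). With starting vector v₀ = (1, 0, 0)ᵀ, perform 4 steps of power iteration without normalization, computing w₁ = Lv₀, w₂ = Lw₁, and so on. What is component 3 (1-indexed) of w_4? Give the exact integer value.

10820

w1 = Lv₀ = (2·1 + 5·0 + 4·0; 5·1 + 7·0 + 6·0; 4·1 + 6·0 + 3·0) = (2, 5, 4)
w2 = Lw1 = (2·2 + 5·5 + 4·4; 5·2 + 7·5 + 6·4; 4·2 + 6·5 + 3·4) = (45, 69, 50)
w3 = Lw2 = (635, 1008, 744)
w4 = Lw3 = (9286, 14695, 10820)
The requested component of w4 is 10820.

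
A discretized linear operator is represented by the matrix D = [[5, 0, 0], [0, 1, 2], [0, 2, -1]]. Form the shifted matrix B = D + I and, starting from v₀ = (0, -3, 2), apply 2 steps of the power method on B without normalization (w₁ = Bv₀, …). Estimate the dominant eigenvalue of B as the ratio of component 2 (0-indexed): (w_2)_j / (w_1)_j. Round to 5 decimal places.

μ ≈ 0.66667

B = D + I has rows (6, 0, 0); (0, 2, 2); (0, 2, 0)
w1 = Bv₀ = (6·0 + 0·(-3) + 0·2; 0·0 + 2·(-3) + 2·2; 0·0 + 2·(-3) + 0·2) = (0, -2, -6)
w2 = Bw1 = (6·0 + 0·(-2) + 0·(-6); 0·0 + 2·(-2) + 2·(-6); 0·0 + 2·(-2) + 0·(-6)) = (0, -16, -4)
Ratio: -4/-6 = 0.66667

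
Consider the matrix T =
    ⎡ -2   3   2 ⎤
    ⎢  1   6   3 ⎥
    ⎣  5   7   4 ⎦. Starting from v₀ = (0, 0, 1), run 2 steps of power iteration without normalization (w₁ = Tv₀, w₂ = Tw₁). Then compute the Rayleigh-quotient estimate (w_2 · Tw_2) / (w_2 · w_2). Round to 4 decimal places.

λ ≈ 10.4712

w1 = Tv₀ = ((-2)·0 + 3·0 + 2·1; 1·0 + 6·0 + 3·1; 5·0 + 7·0 + 4·1) = (2, 3, 4)
w2 = Tw1 = ((-2)·2 + 3·3 + 2·4; 1·2 + 6·3 + 3·4; 5·2 + 7·3 + 4·4) = (13, 32, 47)
Tw2 = (164, 346, 477)
w2·Tw2 = 13·164 + 32·346 + 47·477 = 35623; w2·w2 = 13·13 + 32·32 + 47·47 = 3402
λ ≈ 35623/3402 = 10.4712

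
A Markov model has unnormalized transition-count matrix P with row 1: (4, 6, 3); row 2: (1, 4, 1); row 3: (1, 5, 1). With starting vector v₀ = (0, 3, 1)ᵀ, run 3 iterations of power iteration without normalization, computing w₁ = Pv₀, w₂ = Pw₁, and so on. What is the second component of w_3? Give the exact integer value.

w1 = Pv₀ = (4·0 + 6·3 + 3·1; 1·0 + 4·3 + 1·1; 1·0 + 5·3 + 1·1) = (21, 13, 16)
w2 = Pw1 = (4·21 + 6·13 + 3·16; 1·21 + 4·13 + 1·16; 1·21 + 5·13 + 1·16) = (210, 89, 102)
w3 = Pw2 = (1680, 668, 757)
The requested component of w3 is 668.

668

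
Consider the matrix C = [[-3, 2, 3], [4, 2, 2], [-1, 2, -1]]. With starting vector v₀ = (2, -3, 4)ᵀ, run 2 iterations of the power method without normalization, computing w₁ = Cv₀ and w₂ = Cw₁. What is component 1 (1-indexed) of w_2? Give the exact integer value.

-16

w1 = Cv₀ = ((-3)·2 + 2·(-3) + 3·4; 4·2 + 2·(-3) + 2·4; (-1)·2 + 2·(-3) + (-1)·4) = (0, 10, -12)
w2 = Cw1 = ((-3)·0 + 2·10 + 3·(-12); 4·0 + 2·10 + 2·(-12); (-1)·0 + 2·10 + (-1)·(-12)) = (-16, -4, 32)
The requested component of w2 is -16.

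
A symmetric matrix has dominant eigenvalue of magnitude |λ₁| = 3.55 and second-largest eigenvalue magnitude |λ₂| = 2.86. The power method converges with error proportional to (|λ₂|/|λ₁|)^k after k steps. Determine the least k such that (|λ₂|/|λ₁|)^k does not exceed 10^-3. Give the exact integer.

32

|λ₂/λ₁| = 2.86/3.55 = 0.80563
Need k ≥ ln(10^-3) / ln(0.80563) = -6.9078 / -0.2161 ≈ 31.962
Smallest integer k satisfying the bound: 32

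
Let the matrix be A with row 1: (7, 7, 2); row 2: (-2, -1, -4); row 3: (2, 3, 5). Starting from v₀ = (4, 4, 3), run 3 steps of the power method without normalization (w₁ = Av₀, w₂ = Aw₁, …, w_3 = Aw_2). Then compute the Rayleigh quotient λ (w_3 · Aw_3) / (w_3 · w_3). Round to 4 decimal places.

w1 = Av₀ = (7·4 + 7·4 + 2·3; (-2)·4 + (-1)·4 + (-4)·3; 2·4 + 3·4 + 5·3) = (62, -24, 35)
w2 = Aw1 = (7·62 + 7·(-24) + 2·35; (-2)·62 + (-1)·(-24) + (-4)·35; 2·62 + 3·(-24) + 5·35) = (336, -240, 227)
w3 = Aw2 = (1126, -1340, 1087)
Aw3 = (676, -5260, 3667)
w3·Aw3 = 1126·676 + (-1340)·(-5260) + 1087·3667 = 11795605; w3·w3 = 1126·1126 + (-1340)·(-1340) + 1087·1087 = 4245045
λ ≈ 11795605/4245045 = 2.7787

2.7787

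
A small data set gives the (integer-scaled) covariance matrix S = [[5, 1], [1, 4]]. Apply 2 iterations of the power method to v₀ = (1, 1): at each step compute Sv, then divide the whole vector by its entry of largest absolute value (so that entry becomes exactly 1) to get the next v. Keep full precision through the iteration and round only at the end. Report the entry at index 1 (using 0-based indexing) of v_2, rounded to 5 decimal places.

0.74286

Sv0 = (6.000000, 5.000000); divide by 6.000000 → v1 = (1.000000, 0.833333)
Sv1 = (5.833333, 4.333333); divide by 5.833333 → v2 = (1.000000, 0.742857)
Requested entry of v2: 26/35 = 0.74286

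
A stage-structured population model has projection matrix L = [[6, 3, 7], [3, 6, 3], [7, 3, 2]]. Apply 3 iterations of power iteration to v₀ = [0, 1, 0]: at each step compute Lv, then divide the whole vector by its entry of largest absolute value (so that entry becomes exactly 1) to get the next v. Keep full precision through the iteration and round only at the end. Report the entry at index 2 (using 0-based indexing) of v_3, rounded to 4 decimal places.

0.7949

Lv0 = (3.00000, 6.00000, 3.00000); divide by 6.00000 → v1 = (0.50000, 1.00000, 0.50000)
Lv1 = (9.50000, 9.00000, 7.50000); divide by 9.50000 → v2 = (1.00000, 0.94737, 0.78947)
Lv2 = (14.36842, 11.05263, 11.42105); divide by 14.36842 → v3 = (1.00000, 0.76923, 0.79487)
Requested entry of v3: 651/819 = 0.7949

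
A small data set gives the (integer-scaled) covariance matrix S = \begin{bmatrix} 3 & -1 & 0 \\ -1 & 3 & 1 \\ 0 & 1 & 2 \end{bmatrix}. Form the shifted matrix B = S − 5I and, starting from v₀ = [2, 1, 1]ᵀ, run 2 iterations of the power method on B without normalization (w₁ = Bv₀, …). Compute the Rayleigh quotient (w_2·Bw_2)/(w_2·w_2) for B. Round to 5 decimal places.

B = S − 5I has rows (-2, -1, 0); (-1, -2, 1); (0, 1, -3)
w1 = Bv₀ = ((-2)·2 + (-1)·1 + 0·1; (-1)·2 + (-2)·1 + 1·1; 0·2 + 1·1 + (-3)·1) = (-5, -3, -2)
w2 = Bw1 = ((-2)·(-5) + (-1)·(-3) + 0·(-2); (-1)·(-5) + (-2)·(-3) + 1·(-2); 0·(-5) + 1·(-3) + (-3)·(-2)) = (13, 9, 3)
Bw2 = (-35, -28, 0)
w2·Bw2 = -707; w2·w2 = 259; μ ≈ -707/259 = -2.72973

μ ≈ -2.72973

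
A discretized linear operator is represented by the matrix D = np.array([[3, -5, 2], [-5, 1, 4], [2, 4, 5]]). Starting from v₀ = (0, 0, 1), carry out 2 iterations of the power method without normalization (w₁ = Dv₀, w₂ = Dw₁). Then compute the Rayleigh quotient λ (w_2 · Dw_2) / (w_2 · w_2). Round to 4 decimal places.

w1 = Dv₀ = (2, 4, 5)
w2 = Dw1 = (-4, 14, 45)
Dw2 = (8, 214, 273)
w2·Dw2 = (-4)·8 + 14·214 + 45·273 = 15249; w2·w2 = (-4)·(-4) + 14·14 + 45·45 = 2237
λ ≈ 15249/2237 = 6.8167

λ ≈ 6.8167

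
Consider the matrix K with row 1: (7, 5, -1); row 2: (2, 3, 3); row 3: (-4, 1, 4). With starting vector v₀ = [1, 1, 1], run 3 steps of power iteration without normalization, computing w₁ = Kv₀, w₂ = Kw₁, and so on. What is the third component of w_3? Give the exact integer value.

-543

w1 = Kv₀ = (11, 8, 1)
w2 = Kw1 = (116, 49, -32)
w3 = Kw2 = (1089, 283, -543)
The requested component of w3 is -543.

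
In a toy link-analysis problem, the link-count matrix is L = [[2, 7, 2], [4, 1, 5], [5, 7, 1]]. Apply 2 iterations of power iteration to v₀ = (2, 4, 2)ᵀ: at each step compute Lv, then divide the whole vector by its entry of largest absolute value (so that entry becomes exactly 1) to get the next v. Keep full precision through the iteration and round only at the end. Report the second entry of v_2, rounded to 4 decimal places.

Lv0 = (36.00000, 22.00000, 40.00000); divide by 40.00000 → v1 = (0.90000, 0.55000, 1.00000)
Lv1 = (7.65000, 9.15000, 9.35000); divide by 9.35000 → v2 = (0.81818, 0.97861, 1.00000)
Requested entry of v2: 366/374 = 0.9786

0.9786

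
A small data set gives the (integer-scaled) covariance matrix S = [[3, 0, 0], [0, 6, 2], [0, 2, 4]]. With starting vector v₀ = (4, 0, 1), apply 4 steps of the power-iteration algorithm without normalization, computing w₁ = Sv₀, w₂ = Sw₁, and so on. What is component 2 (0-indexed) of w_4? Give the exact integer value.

w1 = Sv₀ = (12, 2, 4)
w2 = Sw1 = (36, 20, 20)
w3 = Sw2 = (108, 160, 120)
w4 = Sw3 = (324, 1200, 800)
The requested component of w4 is 800.

800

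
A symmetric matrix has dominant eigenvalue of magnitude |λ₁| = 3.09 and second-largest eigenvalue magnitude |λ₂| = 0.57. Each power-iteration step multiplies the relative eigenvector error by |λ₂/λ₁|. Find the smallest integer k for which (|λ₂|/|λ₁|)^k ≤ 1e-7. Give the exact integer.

|λ₂/λ₁| = 0.57/3.09 = 0.18447
Need k ≥ ln(1e-7) / ln(0.18447) = -16.1181 / -1.6903 ≈ 9.536
Smallest integer k satisfying the bound: 10

10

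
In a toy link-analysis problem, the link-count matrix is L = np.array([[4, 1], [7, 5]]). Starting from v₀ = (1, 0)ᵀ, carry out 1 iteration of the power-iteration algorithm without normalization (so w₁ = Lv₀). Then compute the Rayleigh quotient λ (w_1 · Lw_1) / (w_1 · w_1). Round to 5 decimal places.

w1 = Lv₀ = (4·1 + 1·0; 7·1 + 5·0) = (4, 7)
Lw1 = (23, 63)
w1·Lw1 = 4·23 + 7·63 = 533; w1·w1 = 4·4 + 7·7 = 65
λ ≈ 533/65 = 8.20000

8.20000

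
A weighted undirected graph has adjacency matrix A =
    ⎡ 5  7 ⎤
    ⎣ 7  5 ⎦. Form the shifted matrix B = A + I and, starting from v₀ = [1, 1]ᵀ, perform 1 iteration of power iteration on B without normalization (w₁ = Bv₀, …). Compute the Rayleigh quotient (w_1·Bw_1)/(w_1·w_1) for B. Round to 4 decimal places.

13.0000

B = A + I has rows (6, 7); (7, 6)
w1 = Bv₀ = (6·1 + 7·1; 7·1 + 6·1) = (13, 13)
Bw1 = (169, 169)
w1·Bw1 = 4394; w1·w1 = 338; μ ≈ 4394/338 = 13.0000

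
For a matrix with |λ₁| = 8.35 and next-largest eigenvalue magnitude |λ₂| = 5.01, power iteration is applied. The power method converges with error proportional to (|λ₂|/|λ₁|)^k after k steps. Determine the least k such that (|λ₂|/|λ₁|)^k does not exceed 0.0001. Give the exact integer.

|λ₂/λ₁| = 5.01/8.35 = 0.60000
Need k ≥ ln(0.0001) / ln(0.60000) = -9.2103 / -0.5108 ≈ 18.030
Smallest integer k satisfying the bound: 19

19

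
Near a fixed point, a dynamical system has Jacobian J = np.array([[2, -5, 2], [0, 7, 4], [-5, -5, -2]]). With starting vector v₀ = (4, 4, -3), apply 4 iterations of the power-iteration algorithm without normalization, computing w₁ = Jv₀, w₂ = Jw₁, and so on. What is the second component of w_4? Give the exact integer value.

w1 = Jv₀ = (2·4 + (-5)·4 + 2·(-3); 0·4 + 7·4 + 4·(-3); (-5)·4 + (-5)·4 + (-2)·(-3)) = (-18, 16, -34)
w2 = Jw1 = (2·(-18) + (-5)·16 + 2·(-34); 0·(-18) + 7·16 + 4·(-34); (-5)·(-18) + (-5)·16 + (-2)·(-34)) = (-184, -24, 78)
w3 = Jw2 = (-92, 144, 884)
w4 = Jw3 = (864, 4544, -2028)
The requested component of w4 is 4544.

4544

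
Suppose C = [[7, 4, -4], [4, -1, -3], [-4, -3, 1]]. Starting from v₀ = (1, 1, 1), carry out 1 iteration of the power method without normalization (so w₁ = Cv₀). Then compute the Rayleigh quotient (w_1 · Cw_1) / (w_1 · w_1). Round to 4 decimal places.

w1 = Cv₀ = (7·1 + 4·1 + (-4)·1; 4·1 + (-1)·1 + (-3)·1; (-4)·1 + (-3)·1 + 1·1) = (7, 0, -6)
Cw1 = (73, 46, -34)
w1·Cw1 = 7·73 + 0·46 + (-6)·(-34) = 715; w1·w1 = 7·7 + 0·0 + (-6)·(-6) = 85
λ ≈ 715/85 = 8.4118

8.4118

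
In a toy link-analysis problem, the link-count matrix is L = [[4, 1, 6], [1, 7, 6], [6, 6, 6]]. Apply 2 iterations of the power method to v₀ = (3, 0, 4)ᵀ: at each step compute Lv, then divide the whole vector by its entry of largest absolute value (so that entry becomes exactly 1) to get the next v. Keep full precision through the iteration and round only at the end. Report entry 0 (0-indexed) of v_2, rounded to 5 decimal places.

0.67143

Lv0 = (36.000000, 27.000000, 42.000000); divide by 42.000000 → v1 = (0.857143, 0.642857, 1.000000)
Lv1 = (10.071429, 11.357143, 15.000000); divide by 15.000000 → v2 = (0.671429, 0.757143, 1.000000)
Requested entry of v2: 423/630 = 0.67143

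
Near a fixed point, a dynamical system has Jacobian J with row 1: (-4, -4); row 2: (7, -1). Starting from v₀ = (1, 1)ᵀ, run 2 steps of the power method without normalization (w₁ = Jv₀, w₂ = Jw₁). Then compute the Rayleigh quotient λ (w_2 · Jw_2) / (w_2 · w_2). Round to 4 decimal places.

λ ≈ -1.4299

w1 = Jv₀ = ((-4)·1 + (-4)·1; 7·1 + (-1)·1) = (-8, 6)
w2 = Jw1 = ((-4)·(-8) + (-4)·6; 7·(-8) + (-1)·6) = (8, -62)
Jw2 = (216, 118)
w2·Jw2 = 8·216 + (-62)·118 = -5588; w2·w2 = 8·8 + (-62)·(-62) = 3908
λ ≈ -5588/3908 = -1.4299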